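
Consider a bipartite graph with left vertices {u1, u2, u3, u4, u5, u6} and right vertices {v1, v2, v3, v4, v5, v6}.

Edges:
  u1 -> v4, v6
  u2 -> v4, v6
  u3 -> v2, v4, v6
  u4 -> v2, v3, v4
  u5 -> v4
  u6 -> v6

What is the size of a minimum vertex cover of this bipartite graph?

A maximum matching has 4 edges (e.g. u1–v4, u2–v6, u3–v2, u4–v3).
By König's theorem the minimum vertex cover has the same size. One such cover is {u3, u4, v4, v6}.

4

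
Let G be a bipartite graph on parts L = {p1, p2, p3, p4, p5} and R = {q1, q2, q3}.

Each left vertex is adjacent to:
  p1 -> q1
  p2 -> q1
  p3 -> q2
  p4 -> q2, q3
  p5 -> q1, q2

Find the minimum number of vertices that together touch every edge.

3

{p4, q1, q2} is a vertex cover of size 3: every edge has an endpoint in this set.
No smaller cover exists because p1–q1, p3–q2, p4–q3 is a matching of size 3, and a cover must include an endpoint of each of these disjoint edges (König's theorem).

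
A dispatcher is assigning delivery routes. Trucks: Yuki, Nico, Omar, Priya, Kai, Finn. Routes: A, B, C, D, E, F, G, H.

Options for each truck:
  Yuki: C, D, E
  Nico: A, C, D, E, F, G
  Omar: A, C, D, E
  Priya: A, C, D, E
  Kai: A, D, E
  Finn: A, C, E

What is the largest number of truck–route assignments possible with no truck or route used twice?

5

For example, pair Yuki-D, Nico-G, Omar-A, Priya-C, Kai-E.
The set {Yuki, Omar, Priya, Kai, Finn} has only 4 neighbours ({A, C, D, E}), so by Hall's theorem at most 5 of the 6 trucks can be matched.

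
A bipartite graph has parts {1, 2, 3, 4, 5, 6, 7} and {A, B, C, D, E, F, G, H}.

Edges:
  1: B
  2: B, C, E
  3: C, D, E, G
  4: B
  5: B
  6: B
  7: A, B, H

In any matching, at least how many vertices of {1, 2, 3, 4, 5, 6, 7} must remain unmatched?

For example, pair 1→B, 2→C, 3→E, 7→H.
The set {1, 4, 5, 6} has only 1 neighbour ({B}), so by Hall's theorem at most 4 of the 7 left vertices can be matched.
That matches 4 of the 7, leaving 3 unmatched; no matching can do better.

3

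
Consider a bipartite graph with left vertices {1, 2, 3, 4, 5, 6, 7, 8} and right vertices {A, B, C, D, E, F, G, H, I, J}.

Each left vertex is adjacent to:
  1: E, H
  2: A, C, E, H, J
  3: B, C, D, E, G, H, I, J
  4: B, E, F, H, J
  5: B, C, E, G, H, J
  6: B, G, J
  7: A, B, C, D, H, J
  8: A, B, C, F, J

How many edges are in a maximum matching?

8

One maximum matching: 1–H, 2–E, 3–G, 4–F, 5–C, 6–B, 7–A, 8–J.
All 8 left vertices are matched, so no larger matching exists.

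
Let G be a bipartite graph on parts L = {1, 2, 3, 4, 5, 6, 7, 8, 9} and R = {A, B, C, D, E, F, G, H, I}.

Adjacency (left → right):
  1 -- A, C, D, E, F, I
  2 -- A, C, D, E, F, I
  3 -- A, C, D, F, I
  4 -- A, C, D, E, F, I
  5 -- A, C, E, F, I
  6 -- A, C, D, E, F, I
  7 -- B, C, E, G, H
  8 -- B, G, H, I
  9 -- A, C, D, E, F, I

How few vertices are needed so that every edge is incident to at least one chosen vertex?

8

The 8 edges 1–D, 2–C, 3–I, 4–F, 5–E, 6–A, 7–G, 8–B form a matching, so any vertex cover needs at least 8 vertices (one per matched edge).
Conversely {7, 8, A, C, D, E, F, I} meets every edge and has exactly 8 vertices, so 8 is optimal.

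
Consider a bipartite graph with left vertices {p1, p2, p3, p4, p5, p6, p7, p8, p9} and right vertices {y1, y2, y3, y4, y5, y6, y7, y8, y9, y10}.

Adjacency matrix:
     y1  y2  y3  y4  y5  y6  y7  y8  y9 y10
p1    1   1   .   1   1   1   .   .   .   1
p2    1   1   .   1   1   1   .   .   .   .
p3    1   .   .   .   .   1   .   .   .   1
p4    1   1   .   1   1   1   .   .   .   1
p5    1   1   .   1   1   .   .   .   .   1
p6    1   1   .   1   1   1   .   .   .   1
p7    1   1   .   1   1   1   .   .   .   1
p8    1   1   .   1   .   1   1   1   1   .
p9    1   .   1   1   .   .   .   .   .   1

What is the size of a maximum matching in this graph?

One maximum matching: p1-y5, p2-y4, p3-y1, p4-y2, p5-y10, p6-y6, p8-y7, p9-y3.
The set {p1, p2, p3, p4, p5, p6, p7} has only 6 neighbours ({y1, y10, y2, y4, y5, y6}), so by Hall's theorem at most 8 of the 9 left vertices can be matched.

8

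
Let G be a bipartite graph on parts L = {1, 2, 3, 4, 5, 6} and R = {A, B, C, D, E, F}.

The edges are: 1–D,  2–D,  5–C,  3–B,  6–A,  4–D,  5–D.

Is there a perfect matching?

The set {1, 2, 4} has only 1 neighbour ({D}), so by Hall's theorem at most 4 of the 6 left vertices can be matched.
Hence no matching covers every left vertex.

No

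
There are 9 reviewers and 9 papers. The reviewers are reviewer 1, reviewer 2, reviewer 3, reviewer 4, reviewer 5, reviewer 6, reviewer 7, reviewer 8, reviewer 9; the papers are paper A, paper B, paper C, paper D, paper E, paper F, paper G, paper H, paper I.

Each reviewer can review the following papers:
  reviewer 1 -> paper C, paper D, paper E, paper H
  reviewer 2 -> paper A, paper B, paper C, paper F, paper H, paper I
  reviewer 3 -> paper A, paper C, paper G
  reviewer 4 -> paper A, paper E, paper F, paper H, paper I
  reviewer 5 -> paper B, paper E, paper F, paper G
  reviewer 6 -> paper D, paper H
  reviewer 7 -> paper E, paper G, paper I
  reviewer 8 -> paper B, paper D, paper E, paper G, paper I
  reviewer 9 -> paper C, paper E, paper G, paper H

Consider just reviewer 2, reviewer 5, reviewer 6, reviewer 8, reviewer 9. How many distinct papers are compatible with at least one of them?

The union of neighbours of {reviewer 2, reviewer 5, reviewer 6, reviewer 8, reviewer 9} is {paper A, paper B, paper C, paper D, paper E, paper F, paper G, paper H, paper I}, which has 9 elements.
Since |N(S)| = 9 ≥ |S| = 5, Hall's condition holds for this subset.

9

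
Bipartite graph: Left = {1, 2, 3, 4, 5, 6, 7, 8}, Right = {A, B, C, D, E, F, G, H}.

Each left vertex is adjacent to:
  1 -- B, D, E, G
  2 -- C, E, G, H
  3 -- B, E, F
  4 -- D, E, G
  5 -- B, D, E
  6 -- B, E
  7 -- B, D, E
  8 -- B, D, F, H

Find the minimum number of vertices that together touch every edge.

{2, 3, 8, B, D, E, G} is a vertex cover of size 7: every edge has an endpoint in this set.
No smaller cover exists because 1–D, 2–C, 3–F, 4–G, 5–E, 6–B, 8–H is a matching of size 7, and a cover must include an endpoint of each of these disjoint edges (König's theorem).

7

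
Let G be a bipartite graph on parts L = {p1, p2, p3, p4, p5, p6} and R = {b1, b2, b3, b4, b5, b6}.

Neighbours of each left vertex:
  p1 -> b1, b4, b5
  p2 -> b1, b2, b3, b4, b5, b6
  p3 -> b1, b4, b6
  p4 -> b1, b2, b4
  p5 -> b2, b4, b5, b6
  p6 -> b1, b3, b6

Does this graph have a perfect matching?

A valid assignment of size 6: p1→b4, p2→b1, p3→b6, p4→b2, p5→b5, p6→b3.
Every left vertex is matched, so this is a perfect matching.

Yes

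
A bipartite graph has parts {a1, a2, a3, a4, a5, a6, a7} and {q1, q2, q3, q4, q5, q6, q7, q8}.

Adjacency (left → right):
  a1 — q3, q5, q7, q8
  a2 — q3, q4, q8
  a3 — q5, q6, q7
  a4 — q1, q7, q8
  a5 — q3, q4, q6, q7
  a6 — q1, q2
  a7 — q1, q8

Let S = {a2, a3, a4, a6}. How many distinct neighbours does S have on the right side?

8

The union of neighbours of {a2, a3, a4, a6} is {q1, q2, q3, q4, q5, q6, q7, q8}, which has 8 elements.
Since |N(S)| = 8 ≥ |S| = 4, Hall's condition holds for this subset.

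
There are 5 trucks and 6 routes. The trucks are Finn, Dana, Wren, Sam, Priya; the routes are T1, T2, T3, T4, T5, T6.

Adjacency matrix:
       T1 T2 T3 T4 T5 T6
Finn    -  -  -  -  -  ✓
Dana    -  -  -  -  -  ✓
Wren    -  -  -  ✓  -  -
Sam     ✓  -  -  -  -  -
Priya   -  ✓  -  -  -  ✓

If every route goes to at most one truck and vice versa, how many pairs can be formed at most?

4

One maximum matching: Finn→T6, Wren→T4, Sam→T1, Priya→T2.
The set {Finn, Dana} has only 1 neighbour ({T6}), so by Hall's theorem at most 4 of the 5 trucks can be matched.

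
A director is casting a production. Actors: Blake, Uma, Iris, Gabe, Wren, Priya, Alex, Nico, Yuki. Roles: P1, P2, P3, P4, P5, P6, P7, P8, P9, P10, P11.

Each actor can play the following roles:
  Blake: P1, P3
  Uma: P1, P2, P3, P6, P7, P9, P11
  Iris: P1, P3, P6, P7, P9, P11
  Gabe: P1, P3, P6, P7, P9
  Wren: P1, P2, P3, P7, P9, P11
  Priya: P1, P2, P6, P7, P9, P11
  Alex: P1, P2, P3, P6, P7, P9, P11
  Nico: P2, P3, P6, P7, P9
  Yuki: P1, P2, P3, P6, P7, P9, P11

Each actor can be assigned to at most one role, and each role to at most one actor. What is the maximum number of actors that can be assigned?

One maximum matching: Blake→P3, Uma→P7, Iris→P6, Gabe→P9, Wren→P11, Priya→P2, Alex→P1.
The set {Blake, Uma, Iris, Gabe, Wren, Priya, Alex, Nico, Yuki} has only 7 neighbours ({P1, P11, P2, P3, P6, P7, P9}), so by Hall's theorem at most 7 of the 9 actors can be matched.

7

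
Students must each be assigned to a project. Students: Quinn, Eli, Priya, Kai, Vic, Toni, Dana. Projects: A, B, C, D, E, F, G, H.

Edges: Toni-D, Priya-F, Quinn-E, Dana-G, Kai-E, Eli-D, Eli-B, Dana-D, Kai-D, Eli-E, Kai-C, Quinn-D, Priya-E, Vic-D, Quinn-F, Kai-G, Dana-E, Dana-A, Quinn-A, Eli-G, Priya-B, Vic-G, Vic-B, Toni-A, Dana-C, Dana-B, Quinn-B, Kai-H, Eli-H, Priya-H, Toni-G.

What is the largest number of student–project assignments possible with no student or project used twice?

A valid assignment of size 7: Quinn–A, Eli–E, Priya–H, Kai–C, Vic–B, Toni–D, Dana–G.
All 7 students are matched, so no larger matching exists.

7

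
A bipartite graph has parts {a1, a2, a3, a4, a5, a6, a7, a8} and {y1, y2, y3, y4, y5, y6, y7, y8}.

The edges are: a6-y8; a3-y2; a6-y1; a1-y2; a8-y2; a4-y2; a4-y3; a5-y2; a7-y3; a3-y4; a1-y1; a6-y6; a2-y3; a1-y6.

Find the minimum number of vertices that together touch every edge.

5

The 5 edges a1–y6, a2–y3, a3–y4, a4–y2, a6–y1 form a matching, so any vertex cover needs at least 5 vertices (one per matched edge).
Conversely {a1, a3, a6, y2, y3} meets every edge and has exactly 5 vertices, so 5 is optimal.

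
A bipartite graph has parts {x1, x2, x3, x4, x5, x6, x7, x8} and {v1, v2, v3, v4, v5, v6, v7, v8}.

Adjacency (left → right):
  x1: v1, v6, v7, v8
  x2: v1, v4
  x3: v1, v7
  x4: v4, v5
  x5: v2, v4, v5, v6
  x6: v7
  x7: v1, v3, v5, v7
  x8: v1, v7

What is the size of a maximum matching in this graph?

A valid assignment of size 7: x1–v6, x2–v4, x3–v1, x4–v5, x5–v2, x6–v7, x7–v3.
The set {x3, x6, x8} has only 2 neighbours ({v1, v7}), so by Hall's theorem at most 7 of the 8 left vertices can be matched.

7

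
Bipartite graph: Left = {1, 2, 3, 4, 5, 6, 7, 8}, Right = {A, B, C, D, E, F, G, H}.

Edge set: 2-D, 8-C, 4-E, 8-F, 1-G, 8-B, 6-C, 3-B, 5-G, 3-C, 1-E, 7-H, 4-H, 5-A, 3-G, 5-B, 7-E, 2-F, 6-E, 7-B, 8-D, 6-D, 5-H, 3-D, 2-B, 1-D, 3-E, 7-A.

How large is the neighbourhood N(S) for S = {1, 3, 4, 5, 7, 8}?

The union of neighbours of {1, 3, 4, 5, 7, 8} is {A, B, C, D, E, F, G, H}, which has 8 elements.
Since |N(S)| = 8 ≥ |S| = 6, Hall's condition holds for this subset.

8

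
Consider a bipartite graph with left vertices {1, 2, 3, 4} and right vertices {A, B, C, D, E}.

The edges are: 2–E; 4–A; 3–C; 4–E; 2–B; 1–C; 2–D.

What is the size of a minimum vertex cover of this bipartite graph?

3

{2, 4, C} is a vertex cover of size 3: every edge has an endpoint in this set.
No smaller cover exists because 1–C, 2–B, 4–E is a matching of size 3, and a cover must include an endpoint of each of these disjoint edges (König's theorem).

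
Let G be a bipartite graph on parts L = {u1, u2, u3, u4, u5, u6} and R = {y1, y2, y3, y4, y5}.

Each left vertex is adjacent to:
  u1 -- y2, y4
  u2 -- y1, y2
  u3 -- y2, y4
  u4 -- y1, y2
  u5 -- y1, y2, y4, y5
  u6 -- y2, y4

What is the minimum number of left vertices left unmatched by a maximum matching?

2

For example, pair u1-y4, u2-y1, u3-y2, u5-y5.
The set {u1, u2, u3, u4, u6} has only 3 neighbours ({y1, y2, y4}), so by Hall's theorem at most 4 of the 6 left vertices can be matched.
That matches 4 of the 6, leaving 2 unmatched; no matching can do better.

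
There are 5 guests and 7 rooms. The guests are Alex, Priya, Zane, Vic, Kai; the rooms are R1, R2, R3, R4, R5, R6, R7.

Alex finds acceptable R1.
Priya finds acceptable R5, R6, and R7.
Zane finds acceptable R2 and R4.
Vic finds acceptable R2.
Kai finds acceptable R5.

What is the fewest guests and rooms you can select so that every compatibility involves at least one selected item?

5

A maximum matching has 5 edges (e.g. Alex–R1, Priya–R7, Zane–R4, Vic–R2, Kai–R5).
By König's theorem the minimum vertex cover has the same size. One such cover is {Alex, Priya, Zane, Vic, Kai}.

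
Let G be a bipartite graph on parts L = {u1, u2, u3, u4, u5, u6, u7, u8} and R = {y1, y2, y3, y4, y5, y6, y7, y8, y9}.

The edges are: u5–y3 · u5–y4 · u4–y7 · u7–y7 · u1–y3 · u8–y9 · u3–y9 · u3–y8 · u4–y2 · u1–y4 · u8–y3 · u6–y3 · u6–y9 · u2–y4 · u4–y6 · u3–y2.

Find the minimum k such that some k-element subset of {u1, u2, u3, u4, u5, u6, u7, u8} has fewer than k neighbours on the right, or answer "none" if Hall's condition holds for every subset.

Take S = {u1, u2, u5}. Its neighbourhood is {y3, y4}, so |N(S)| = 2 < |S| = 3.
Every subset of size less than 3 has at least as many neighbours as members, so 3 is the minimum.

3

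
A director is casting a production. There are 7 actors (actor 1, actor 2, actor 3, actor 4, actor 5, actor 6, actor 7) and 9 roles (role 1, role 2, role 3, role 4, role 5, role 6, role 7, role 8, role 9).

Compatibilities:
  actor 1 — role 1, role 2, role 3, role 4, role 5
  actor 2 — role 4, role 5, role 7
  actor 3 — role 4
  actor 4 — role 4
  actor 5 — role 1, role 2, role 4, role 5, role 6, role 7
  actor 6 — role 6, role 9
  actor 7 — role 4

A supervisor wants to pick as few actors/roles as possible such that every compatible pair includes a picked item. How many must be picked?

5

{actor 1, actor 2, actor 5, actor 6, role 4} is a vertex cover of size 5: every edge has an endpoint in this set.
No smaller cover exists because actor 1–role 1, actor 2–role 5, actor 3–role 4, actor 5–role 7, actor 6–role 9 is a matching of size 5, and a cover must include an endpoint of each of these disjoint edges (König's theorem).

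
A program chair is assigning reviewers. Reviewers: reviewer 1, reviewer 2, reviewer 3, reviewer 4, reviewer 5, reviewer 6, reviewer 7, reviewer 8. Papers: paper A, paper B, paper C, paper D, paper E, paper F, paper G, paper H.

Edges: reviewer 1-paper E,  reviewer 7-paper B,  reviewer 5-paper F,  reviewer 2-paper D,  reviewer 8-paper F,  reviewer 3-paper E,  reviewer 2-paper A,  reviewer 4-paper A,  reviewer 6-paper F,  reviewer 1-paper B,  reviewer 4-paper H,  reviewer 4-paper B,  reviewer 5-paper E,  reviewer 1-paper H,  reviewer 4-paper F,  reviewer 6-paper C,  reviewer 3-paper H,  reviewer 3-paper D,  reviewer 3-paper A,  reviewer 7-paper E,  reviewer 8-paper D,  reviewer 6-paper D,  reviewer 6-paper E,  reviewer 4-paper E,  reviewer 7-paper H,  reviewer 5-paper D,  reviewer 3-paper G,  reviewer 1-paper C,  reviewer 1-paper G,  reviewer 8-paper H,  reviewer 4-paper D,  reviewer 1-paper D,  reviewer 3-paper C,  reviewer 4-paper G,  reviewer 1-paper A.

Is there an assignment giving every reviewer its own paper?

Yes

A valid assignment of size 8: reviewer 1-paper B, reviewer 2-paper A, reviewer 3-paper G, reviewer 4-paper E, reviewer 5-paper F, reviewer 6-paper C, reviewer 7-paper H, reviewer 8-paper D.
All 8 reviewers are covered.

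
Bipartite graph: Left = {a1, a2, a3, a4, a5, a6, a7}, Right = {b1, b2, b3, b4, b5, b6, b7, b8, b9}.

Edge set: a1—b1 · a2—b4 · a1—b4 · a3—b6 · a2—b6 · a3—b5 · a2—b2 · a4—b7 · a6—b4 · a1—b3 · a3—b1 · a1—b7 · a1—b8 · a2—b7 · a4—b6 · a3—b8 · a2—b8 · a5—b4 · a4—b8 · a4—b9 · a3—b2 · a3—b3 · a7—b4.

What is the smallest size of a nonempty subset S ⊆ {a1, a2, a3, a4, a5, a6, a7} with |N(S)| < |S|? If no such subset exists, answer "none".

2

Take S = {a5, a6}. Its neighbourhood is {b4}, so |N(S)| = 1 < |S| = 2.
No single vertex violates Hall's condition since each has at least one neighbour, so 2 is the minimum.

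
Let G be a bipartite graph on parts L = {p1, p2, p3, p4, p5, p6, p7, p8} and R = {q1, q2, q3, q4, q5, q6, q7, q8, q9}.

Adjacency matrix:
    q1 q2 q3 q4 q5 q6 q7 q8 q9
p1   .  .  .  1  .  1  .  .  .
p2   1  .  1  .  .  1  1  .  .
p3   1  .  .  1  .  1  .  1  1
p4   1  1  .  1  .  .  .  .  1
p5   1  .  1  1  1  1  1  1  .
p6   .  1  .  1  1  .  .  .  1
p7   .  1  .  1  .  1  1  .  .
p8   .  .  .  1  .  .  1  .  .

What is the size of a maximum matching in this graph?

8

For example, pair p1–q4, p2–q3, p3–q1, p4–q9, p5–q6, p6–q5, p7–q2, p8–q7.
This saturates every left vertex, so 8 is the maximum.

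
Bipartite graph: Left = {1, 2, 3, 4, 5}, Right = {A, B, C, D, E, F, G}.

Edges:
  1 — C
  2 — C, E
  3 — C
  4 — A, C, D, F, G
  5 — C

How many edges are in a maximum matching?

3

For example, pair 1→C, 2→E, 4→G.
The set {1, 3, 5} has only 1 neighbour ({C}), so by Hall's theorem at most 3 of the 5 left vertices can be matched.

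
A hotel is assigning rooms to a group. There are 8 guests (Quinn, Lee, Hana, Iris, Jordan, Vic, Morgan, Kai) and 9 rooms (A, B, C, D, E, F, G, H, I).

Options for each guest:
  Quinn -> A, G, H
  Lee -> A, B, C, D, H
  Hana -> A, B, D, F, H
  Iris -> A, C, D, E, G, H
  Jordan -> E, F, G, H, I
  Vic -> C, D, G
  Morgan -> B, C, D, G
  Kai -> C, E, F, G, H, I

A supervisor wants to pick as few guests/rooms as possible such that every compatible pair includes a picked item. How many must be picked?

8

The 8 edges Quinn–H, Lee–B, Hana–F, Iris–A, Jordan–E, Vic–D, Morgan–C, Kai–G form a matching, so any vertex cover needs at least 8 vertices (one per matched edge).
Conversely {Quinn, Lee, Hana, Iris, Jordan, Vic, Morgan, Kai} meets every edge and has exactly 8 vertices, so 8 is optimal.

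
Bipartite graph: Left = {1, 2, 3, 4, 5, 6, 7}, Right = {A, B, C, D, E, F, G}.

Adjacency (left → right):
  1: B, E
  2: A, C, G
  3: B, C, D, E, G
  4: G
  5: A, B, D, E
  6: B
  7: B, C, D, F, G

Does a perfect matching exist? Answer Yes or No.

Yes

One maximum matching: 1–E, 2–A, 3–C, 4–G, 5–D, 6–B, 7–F.
Every left vertex is matched, so this is a perfect matching.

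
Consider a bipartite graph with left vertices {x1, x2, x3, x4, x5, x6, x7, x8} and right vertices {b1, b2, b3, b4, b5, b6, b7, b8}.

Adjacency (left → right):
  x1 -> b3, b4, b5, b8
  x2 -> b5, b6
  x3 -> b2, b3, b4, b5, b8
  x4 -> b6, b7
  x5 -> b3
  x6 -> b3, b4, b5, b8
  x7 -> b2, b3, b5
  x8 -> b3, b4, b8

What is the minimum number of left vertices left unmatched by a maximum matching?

1

A valid assignment of size 7: x1–b4, x2–b6, x3–b5, x4–b7, x5–b3, x6–b8, x7–b2.
The set {x1, x3, x5, x6, x7, x8} has only 5 neighbours ({b2, b3, b4, b5, b8}), so by Hall's theorem at most 7 of the 8 left vertices can be matched.
That matches 7 of the 8, leaving 1 unmatched; no matching can do better.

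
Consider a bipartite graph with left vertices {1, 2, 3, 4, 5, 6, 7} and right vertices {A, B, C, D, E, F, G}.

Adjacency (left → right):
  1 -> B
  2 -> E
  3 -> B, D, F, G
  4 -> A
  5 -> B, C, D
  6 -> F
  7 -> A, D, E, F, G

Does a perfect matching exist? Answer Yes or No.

For example, pair 1–B, 2–E, 3–D, 4–A, 5–C, 6–F, 7–G.
Every left vertex is matched, so this is a perfect matching.

Yes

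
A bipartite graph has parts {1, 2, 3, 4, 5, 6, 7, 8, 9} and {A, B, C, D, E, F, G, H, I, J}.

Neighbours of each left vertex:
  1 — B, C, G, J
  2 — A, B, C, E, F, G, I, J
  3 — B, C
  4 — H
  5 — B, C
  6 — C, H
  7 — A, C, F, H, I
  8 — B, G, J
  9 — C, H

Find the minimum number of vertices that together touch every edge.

7

{1, 2, 7, 8, B, C, H} is a vertex cover of size 7: every edge has an endpoint in this set.
No smaller cover exists because 1–G, 2–A, 3–C, 4–H, 5–B, 7–F, 8–J is a matching of size 7, and a cover must include an endpoint of each of these disjoint edges (König's theorem).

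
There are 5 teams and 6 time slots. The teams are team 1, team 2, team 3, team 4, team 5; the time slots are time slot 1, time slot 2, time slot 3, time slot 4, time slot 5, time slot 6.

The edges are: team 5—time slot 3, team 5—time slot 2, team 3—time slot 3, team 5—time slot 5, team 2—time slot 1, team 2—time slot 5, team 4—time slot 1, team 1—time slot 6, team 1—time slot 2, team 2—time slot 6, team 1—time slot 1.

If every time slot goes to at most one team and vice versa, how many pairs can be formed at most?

5

A valid assignment of size 5: team 1→time slot 6, team 2→time slot 5, team 3→time slot 3, team 4→time slot 1, team 5→time slot 2.
All 5 teams are matched, so no larger matching exists.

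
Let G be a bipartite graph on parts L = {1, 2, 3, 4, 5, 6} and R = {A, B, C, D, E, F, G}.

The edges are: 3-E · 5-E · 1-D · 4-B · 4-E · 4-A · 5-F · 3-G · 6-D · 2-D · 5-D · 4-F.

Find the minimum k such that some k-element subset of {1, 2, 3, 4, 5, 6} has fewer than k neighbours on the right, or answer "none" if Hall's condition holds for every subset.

Take S = {1, 2}. Its neighbourhood is {D}, so |N(S)| = 1 < |S| = 2.
No single vertex violates Hall's condition since each has at least one neighbour, so 2 is the minimum.

2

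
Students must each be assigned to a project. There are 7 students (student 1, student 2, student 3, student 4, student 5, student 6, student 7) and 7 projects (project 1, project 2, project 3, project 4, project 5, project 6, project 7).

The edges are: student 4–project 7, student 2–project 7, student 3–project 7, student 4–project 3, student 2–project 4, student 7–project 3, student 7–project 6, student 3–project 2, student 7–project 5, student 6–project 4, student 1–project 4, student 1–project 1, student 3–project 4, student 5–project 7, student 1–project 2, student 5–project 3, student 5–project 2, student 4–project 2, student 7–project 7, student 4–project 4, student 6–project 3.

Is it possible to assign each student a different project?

The set {student 2, student 3, student 4, student 5, student 6} has only 4 neighbours ({project 2, project 3, project 4, project 7}), so by Hall's theorem at most 6 of the 7 students can be matched.
Hence no matching covers every student.

No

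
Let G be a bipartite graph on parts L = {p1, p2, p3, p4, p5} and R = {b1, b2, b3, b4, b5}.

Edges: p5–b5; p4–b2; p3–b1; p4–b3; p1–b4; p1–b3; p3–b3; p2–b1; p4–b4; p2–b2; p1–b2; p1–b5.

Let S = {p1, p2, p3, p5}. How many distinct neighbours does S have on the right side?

5

The union of neighbours of {p1, p2, p3, p5} is {b1, b2, b3, b4, b5}, which has 5 elements.
Since |N(S)| = 5 ≥ |S| = 4, Hall's condition holds for this subset.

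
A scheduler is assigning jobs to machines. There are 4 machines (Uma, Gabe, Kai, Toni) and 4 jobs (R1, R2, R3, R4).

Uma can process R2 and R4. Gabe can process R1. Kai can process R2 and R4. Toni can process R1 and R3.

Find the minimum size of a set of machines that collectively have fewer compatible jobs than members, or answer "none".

A matching saturating every machine exists, for instance Uma→R2, Gabe→R1, Kai→R4, Toni→R3.
By Hall's marriage theorem, this means |N(S)| ≥ |S| for every subset S, so no violating subset exists.

none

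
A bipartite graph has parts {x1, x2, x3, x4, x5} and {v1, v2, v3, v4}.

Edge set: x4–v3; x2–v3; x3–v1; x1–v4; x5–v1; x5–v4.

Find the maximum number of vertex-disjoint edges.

3

For example, pair x1–v4, x2–v3, x3–v1.
The set {x1, x2, x3, x4, x5} has only 3 neighbours ({v1, v3, v4}), so by Hall's theorem at most 3 of the 5 left vertices can be matched.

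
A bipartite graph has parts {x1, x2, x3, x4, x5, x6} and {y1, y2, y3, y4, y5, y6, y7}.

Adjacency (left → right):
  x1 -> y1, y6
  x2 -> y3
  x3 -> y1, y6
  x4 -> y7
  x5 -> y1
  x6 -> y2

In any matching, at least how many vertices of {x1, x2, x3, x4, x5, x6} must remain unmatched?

1

One maximum matching: x1–y6, x2–y3, x3–y1, x4–y7, x6–y2.
The set {x1, x3, x5} has only 2 neighbours ({y1, y6}), so by Hall's theorem at most 5 of the 6 left vertices can be matched.
That matches 5 of the 6, leaving 1 unmatched; no matching can do better.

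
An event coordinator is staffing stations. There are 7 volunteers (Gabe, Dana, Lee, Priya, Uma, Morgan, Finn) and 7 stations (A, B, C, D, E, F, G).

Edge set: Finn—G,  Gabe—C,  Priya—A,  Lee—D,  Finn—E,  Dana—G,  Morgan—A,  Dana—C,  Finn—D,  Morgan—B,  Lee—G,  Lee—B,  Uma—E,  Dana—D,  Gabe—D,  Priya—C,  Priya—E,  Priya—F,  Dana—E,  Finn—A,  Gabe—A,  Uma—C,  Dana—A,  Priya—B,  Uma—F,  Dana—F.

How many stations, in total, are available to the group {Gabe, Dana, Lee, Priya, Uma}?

The union of neighbours of {Gabe, Dana, Lee, Priya, Uma} is {A, B, C, D, E, F, G}, which has 7 elements.
Since |N(S)| = 7 ≥ |S| = 5, Hall's condition holds for this subset.

7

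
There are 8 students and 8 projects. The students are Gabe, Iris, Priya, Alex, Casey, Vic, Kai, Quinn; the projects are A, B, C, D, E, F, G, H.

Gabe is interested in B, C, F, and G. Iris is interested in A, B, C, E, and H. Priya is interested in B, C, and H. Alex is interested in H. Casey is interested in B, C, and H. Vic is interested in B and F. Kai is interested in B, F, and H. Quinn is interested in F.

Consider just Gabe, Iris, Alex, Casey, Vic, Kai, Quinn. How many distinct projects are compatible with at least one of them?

The union of neighbours of {Gabe, Iris, Alex, Casey, Vic, Kai, Quinn} is {A, B, C, E, F, G, H}, which has 7 elements.
Since |N(S)| = 7 ≥ |S| = 7, Hall's condition holds for this subset.

7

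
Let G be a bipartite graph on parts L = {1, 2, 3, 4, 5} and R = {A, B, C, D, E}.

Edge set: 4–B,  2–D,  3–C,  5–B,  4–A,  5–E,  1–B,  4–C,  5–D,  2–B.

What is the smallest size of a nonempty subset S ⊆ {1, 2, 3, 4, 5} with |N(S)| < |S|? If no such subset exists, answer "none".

none

A matching saturating every left vertex exists, for instance 1→B, 2→D, 3→C, 4→A, 5→E.
By Hall's marriage theorem, this means |N(S)| ≥ |S| for every subset S, so no violating subset exists.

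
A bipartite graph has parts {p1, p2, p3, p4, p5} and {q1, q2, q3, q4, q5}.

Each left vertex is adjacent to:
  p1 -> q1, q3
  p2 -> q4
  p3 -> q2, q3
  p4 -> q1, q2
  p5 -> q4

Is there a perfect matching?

The set {p2, p5} has only 1 neighbour ({q4}), so by Hall's theorem at most 4 of the 5 left vertices can be matched.
Hence no matching covers every left vertex.

No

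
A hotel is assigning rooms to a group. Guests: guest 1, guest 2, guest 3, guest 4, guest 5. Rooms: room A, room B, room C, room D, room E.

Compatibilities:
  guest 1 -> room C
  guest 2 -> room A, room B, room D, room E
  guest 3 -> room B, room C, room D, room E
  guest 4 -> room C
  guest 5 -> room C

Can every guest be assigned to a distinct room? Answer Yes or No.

The set {guest 1, guest 4, guest 5} has only 1 neighbour ({room C}), so by Hall's theorem at most 3 of the 5 guests can be matched.
Hence no matching covers every guest.

No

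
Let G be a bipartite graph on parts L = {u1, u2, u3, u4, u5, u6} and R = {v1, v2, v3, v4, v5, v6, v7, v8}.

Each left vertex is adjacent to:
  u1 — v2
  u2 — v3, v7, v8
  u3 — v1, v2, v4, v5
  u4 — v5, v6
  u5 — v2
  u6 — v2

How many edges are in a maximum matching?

One maximum matching: u1→v2, u2→v7, u3→v1, u4→v6.
The set {u1, u5, u6} has only 1 neighbour ({v2}), so by Hall's theorem at most 4 of the 6 left vertices can be matched.

4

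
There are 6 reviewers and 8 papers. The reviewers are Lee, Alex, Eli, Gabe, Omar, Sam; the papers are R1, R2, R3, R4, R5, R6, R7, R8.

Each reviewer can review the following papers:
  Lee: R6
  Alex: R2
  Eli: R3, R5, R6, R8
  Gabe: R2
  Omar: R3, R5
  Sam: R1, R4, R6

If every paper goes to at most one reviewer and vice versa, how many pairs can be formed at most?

A valid assignment of size 5: Lee→R6, Alex→R2, Eli→R8, Omar→R5, Sam→R4.
The set {Alex, Gabe} has only 1 neighbour ({R2}), so by Hall's theorem at most 5 of the 6 reviewers can be matched.

5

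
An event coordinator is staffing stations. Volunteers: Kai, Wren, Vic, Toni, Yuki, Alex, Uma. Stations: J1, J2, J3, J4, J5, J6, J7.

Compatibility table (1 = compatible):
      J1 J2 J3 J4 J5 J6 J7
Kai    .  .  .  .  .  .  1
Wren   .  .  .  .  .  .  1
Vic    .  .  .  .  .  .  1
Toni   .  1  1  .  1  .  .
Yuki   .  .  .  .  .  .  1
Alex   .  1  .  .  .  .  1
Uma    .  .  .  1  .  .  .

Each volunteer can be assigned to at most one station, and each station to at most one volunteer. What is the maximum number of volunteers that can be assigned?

4

For example, pair Kai→J7, Toni→J3, Alex→J2, Uma→J4.
The set {Kai, Wren, Vic, Yuki} has only 1 neighbour ({J7}), so by Hall's theorem at most 4 of the 7 volunteers can be matched.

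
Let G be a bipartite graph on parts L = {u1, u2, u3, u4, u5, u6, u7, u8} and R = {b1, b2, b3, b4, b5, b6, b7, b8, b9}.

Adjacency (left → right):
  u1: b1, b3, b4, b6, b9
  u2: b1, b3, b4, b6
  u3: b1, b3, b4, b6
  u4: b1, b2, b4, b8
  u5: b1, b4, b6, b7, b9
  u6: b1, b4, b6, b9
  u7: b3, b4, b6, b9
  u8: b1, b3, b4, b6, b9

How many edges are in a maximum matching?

7

For example, pair u1–b9, u2–b6, u3–b1, u4–b8, u5–b7, u6–b4, u7–b3.
The set {u1, u2, u3, u6, u7, u8} has only 5 neighbours ({b1, b3, b4, b6, b9}), so by Hall's theorem at most 7 of the 8 left vertices can be matched.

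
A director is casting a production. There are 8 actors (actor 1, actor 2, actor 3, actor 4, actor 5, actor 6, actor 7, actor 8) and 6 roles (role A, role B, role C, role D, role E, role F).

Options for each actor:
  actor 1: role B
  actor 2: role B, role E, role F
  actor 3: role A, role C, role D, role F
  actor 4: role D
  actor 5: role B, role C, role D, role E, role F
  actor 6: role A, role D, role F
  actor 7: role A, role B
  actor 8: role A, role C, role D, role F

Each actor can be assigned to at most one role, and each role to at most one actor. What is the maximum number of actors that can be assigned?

One maximum matching: actor 1–role B, actor 2–role E, actor 3–role A, actor 4–role D, actor 5–role C, actor 6–role F.
The set {actor 1, actor 2, actor 3, actor 4, actor 5, actor 6, actor 7, actor 8} has only 6 neighbours ({role A, role B, role C, role D, role E, role F}), so by Hall's theorem at most 6 of the 8 actors can be matched.

6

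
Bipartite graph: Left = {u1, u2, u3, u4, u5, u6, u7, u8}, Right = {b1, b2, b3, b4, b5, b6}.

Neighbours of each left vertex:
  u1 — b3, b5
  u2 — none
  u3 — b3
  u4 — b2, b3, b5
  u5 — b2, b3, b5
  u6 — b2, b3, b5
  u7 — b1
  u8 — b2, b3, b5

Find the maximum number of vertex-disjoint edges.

4

A valid assignment of size 4: u1-b5, u3-b3, u4-b2, u7-b1.
The set {u1, u2, u3, u4, u5, u6, u8} has only 3 neighbours ({b2, b3, b5}), so by Hall's theorem at most 4 of the 8 left vertices can be matched.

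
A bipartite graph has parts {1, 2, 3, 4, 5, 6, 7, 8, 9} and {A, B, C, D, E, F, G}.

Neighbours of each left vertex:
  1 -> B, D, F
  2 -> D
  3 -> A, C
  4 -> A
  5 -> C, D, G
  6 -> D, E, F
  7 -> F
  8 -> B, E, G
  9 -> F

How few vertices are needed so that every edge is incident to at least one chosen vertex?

A maximum matching has 7 edges (e.g. 1–B, 2–D, 3–C, 4–A, 5–G, 6–E, 7–F).
By König's theorem the minimum vertex cover has the same size. One such cover is {A, B, C, D, E, F, G}.

7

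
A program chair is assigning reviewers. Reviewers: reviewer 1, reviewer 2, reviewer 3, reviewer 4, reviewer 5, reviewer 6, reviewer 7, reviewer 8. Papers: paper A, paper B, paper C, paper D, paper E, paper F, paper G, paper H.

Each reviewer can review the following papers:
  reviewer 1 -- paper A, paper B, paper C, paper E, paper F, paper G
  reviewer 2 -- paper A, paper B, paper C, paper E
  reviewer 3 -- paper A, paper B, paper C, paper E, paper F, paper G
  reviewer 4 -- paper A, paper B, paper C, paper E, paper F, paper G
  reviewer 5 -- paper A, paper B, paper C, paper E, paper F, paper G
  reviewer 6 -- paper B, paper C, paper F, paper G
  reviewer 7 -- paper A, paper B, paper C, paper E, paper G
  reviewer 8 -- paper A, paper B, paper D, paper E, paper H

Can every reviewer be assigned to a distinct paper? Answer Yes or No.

No

The set {reviewer 1, reviewer 2, reviewer 3, reviewer 4, reviewer 5, reviewer 6, reviewer 7} has only 6 neighbours ({paper A, paper B, paper C, paper E, paper F, paper G}), so by Hall's theorem at most 7 of the 8 reviewers can be matched.
Hence no matching covers every reviewer.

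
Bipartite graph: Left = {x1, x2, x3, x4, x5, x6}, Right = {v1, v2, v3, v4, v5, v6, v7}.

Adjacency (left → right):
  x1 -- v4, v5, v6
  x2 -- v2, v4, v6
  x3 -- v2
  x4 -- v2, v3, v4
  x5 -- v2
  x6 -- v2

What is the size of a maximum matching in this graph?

One maximum matching: x1–v5, x2–v6, x3–v2, x4–v4.
The set {x3, x5, x6} has only 1 neighbour ({v2}), so by Hall's theorem at most 4 of the 6 left vertices can be matched.

4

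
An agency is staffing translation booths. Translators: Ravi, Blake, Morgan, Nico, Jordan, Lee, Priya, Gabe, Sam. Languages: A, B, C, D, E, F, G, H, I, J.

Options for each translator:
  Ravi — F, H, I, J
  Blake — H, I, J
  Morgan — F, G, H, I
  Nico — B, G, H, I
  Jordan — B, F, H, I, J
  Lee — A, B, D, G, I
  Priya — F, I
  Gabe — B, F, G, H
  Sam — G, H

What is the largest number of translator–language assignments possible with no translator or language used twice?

7

For example, pair Ravi-H, Blake-J, Morgan-G, Nico-I, Jordan-B, Lee-A, Priya-F.
The set {Ravi, Blake, Morgan, Nico, Jordan, Priya, Gabe, Sam} has only 6 neighbours ({B, F, G, H, I, J}), so by Hall's theorem at most 7 of the 9 translators can be matched.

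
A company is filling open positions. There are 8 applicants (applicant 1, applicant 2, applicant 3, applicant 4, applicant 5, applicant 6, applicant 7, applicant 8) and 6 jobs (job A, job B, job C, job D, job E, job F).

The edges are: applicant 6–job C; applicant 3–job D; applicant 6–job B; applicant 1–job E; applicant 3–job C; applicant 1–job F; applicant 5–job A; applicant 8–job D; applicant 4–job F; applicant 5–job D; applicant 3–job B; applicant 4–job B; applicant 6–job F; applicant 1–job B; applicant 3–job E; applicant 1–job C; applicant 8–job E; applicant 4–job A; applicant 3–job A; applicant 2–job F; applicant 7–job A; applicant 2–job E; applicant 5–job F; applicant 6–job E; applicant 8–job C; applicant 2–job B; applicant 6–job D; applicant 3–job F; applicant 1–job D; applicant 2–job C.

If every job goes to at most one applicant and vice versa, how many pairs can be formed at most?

6

A valid assignment of size 6: applicant 1-job C, applicant 2-job E, applicant 3-job B, applicant 4-job A, applicant 5-job D, applicant 6-job F.
The set {applicant 1, applicant 2, applicant 3, applicant 4, applicant 5, applicant 6, applicant 7, applicant 8} has only 6 neighbours ({job A, job B, job C, job D, job E, job F}), so by Hall's theorem at most 6 of the 8 applicants can be matched.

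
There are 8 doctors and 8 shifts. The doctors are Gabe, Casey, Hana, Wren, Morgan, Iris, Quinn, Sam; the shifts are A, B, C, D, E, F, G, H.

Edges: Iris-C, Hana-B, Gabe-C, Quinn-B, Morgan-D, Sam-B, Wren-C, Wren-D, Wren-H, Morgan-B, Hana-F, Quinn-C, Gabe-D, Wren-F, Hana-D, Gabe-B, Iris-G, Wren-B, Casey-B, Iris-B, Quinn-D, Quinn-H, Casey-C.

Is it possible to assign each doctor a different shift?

No

The set {Gabe, Casey, Hana, Wren, Morgan, Quinn, Sam} has only 5 neighbours ({B, C, D, F, H}), so by Hall's theorem at most 6 of the 8 doctors can be matched.
Hence no matching covers every doctor.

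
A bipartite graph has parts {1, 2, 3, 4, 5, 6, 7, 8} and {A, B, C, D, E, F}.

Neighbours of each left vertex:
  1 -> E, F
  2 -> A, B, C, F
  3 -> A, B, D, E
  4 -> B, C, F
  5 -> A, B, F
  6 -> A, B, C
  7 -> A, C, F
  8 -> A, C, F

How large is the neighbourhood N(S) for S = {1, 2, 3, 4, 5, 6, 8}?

The union of neighbours of {1, 2, 3, 4, 5, 6, 8} is {A, B, C, D, E, F}, which has 6 elements.
Since |N(S)| = 6 < |S| = 7, Hall's condition fails for this subset.

6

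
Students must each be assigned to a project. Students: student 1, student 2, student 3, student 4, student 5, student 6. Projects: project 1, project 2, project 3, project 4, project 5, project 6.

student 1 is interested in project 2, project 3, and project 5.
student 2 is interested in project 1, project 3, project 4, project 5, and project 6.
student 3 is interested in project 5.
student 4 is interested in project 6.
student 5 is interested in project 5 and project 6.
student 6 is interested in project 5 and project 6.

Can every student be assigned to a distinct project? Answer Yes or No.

The set {student 3, student 4, student 5, student 6} has only 2 neighbours ({project 5, project 6}), so by Hall's theorem at most 4 of the 6 students can be matched.
Hence no matching covers every student.

No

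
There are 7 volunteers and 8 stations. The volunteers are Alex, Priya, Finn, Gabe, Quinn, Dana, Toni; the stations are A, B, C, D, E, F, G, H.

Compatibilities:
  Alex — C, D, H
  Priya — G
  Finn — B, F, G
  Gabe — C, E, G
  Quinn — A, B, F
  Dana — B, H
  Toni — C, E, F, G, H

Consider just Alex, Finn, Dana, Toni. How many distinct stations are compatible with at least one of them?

The union of neighbours of {Alex, Finn, Dana, Toni} is {B, C, D, E, F, G, H}, which has 7 elements.
Since |N(S)| = 7 ≥ |S| = 4, Hall's condition holds for this subset.

7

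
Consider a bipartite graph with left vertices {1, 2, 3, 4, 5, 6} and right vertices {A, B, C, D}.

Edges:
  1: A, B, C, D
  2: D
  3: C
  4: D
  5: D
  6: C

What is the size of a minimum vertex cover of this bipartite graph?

3

The 3 edges 1–B, 2–D, 3–C form a matching, so any vertex cover needs at least 3 vertices (one per matched edge).
Conversely {1, C, D} meets every edge and has exactly 3 vertices, so 3 is optimal.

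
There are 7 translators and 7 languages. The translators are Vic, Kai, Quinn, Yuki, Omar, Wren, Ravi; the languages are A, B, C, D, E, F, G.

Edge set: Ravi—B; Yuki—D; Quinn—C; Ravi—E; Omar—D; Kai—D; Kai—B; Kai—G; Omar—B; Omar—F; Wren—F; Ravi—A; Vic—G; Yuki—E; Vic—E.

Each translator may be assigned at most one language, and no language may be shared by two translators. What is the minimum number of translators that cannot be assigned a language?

0

One maximum matching: Vic-E, Kai-G, Quinn-C, Yuki-D, Omar-B, Wren-F, Ravi-A.
This saturates every translator, so 7 is the maximum.
That matches 7 of the 7, leaving 0 unmatched; no matching can do better.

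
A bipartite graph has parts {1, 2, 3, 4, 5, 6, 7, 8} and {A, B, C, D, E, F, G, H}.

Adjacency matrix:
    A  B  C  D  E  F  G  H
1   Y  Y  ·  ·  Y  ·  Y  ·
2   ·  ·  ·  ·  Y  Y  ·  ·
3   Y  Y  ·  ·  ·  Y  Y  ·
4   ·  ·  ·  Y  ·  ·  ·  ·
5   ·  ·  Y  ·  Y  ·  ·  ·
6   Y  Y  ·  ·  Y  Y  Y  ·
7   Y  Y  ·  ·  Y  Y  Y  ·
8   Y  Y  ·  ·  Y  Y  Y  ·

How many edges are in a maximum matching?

7

A valid assignment of size 7: 1–E, 2–F, 3–B, 4–D, 5–C, 6–A, 7–G.
The set {1, 2, 3, 6, 7, 8} has only 5 neighbours ({A, B, E, F, G}), so by Hall's theorem at most 7 of the 8 left vertices can be matched.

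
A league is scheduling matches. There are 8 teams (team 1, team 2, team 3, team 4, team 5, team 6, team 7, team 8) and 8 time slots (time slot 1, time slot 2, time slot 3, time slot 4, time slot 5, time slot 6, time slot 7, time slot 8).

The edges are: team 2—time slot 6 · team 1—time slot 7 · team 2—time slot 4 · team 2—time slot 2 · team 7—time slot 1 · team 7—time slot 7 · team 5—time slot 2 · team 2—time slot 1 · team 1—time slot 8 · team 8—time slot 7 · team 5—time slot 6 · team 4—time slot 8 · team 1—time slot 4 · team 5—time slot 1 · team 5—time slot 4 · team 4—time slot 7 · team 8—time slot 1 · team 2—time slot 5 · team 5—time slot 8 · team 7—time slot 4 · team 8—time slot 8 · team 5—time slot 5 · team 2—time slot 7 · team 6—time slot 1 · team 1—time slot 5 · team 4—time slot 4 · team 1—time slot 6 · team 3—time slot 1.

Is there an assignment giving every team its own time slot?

No

The set {team 3, team 6} has only 1 neighbour ({time slot 1}), so by Hall's theorem at most 7 of the 8 teams can be matched.
Hence no matching covers every team.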